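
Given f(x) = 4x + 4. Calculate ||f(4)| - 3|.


f(4) = 20
|20| = 20
|20 - 3| = 17

17


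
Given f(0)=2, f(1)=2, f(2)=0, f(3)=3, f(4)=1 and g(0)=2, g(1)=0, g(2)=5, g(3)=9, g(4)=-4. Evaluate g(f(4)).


f(4) = 1
g(1) = 0

0


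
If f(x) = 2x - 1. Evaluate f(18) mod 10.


5


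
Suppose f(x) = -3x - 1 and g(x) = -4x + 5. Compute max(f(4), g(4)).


-11


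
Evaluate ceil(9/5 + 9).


9/5 = 1.8
1.8 + 9 = 10.8
ceil(10.8) = 11

11


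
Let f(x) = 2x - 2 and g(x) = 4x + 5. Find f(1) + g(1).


f(1) = 0
g(1) = 9
Sum = 9

9


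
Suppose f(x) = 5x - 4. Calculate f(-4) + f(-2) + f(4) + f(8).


14


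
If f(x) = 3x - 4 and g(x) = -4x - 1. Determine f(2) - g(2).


f(2) = 2
g(2) = -9
Difference = 11

11


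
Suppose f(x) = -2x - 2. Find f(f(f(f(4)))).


f(4) = -10
f(-10) = 18
f(18) = -38
f(-38) = 74

74


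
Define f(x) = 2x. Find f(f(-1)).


f(-1) = -2
f(-2) = -4

-4


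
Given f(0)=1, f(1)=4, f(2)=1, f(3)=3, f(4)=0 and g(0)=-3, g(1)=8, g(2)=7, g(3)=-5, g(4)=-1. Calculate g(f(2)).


f(2) = 1
g(1) = 8

8


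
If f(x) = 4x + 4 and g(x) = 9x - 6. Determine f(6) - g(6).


f(6) = 28
g(6) = 48
Difference = -20

-20


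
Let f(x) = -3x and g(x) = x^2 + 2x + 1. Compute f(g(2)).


g(2) = 9
f(9) = -27

-27


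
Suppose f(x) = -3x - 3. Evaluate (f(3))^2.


f(3) = -12
(-12)^2 = 144

144


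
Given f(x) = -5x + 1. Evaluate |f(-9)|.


f(-9) = 46
|46| = 46

46


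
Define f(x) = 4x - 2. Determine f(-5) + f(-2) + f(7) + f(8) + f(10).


62


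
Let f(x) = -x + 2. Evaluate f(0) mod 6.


f(0) = 2
2 mod 6 = 2

2


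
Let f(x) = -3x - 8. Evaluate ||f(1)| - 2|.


9


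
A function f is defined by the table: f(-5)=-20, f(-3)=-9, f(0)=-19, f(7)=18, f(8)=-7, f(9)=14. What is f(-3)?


Reading from the table at x = -3

-9


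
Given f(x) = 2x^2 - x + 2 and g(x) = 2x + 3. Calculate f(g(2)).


g(2) = 7
f(7) = 2*(7)^2 - 1*(7) + 2 = 93

93


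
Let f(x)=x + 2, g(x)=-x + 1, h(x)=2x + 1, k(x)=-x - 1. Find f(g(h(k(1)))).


k(1) = -2
h(-2) = -3
g(-3) = 4
f(4) = 6

6


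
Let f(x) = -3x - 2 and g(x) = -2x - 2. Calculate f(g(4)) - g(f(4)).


f(g(4)) = 28
g(f(4)) = 26
Difference = 2

2


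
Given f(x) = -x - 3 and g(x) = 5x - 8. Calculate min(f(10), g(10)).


f(10) = -13
g(10) = 42
min = -13

-13


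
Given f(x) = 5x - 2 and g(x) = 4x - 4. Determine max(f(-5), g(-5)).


-24


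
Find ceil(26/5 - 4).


26/5 = 5.2
5.2 - 4 = 1.2
ceil(1.2) = 2

2


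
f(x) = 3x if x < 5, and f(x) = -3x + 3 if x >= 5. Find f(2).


2 satisfies x < 5
f(2) = 6

6


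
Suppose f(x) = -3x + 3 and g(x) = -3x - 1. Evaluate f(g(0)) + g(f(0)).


f(g(0)) = 6
g(f(0)) = -10
Sum = -4

-4


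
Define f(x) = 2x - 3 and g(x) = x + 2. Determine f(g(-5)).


g(-5) = -3
f(-3) = -9

-9


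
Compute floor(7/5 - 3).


7/5 = 1.4
1.4 - 3 = -1.6
floor(-1.6) = -2

-2


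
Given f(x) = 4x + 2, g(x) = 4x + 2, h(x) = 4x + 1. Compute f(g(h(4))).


h(4) = 17
g(17) = 70
f(70) = 282

282


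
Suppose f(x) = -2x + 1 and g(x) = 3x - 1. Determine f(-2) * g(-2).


f(-2) = 5
g(-2) = -7
Product = -35

-35


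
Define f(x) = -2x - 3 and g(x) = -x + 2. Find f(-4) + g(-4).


f(-4) = 5
g(-4) = 6
Sum = 11

11


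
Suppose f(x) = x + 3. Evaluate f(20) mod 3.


2


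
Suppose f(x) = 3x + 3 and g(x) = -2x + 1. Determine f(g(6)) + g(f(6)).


f(g(6)) = -30
g(f(6)) = -41
Sum = -71

-71


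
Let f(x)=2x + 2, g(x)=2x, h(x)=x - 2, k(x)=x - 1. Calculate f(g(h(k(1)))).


-6


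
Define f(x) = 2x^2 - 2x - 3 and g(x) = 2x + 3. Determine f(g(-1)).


g(-1) = 1
f(1) = 2*(1)^2 - 2*(1) - 3 = -3

-3


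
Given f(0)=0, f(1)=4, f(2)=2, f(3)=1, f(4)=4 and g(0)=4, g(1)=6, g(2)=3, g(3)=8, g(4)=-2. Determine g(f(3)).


f(3) = 1
g(1) = 6

6


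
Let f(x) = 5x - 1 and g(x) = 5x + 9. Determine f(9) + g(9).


f(9) = 44
g(9) = 54
Sum = 98

98


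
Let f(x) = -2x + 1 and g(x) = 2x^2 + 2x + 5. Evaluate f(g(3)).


g(3) = 29
f(29) = -57

-57


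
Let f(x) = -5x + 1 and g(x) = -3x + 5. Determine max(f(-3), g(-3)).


f(-3) = 16
g(-3) = 14
max = 16

16


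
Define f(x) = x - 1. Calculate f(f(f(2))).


f(2) = 1
f(1) = 0
f(0) = -1

-1


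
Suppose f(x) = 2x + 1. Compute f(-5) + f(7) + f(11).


f(-5) = -9
f(7) = 15
f(11) = 23
Sum = 29

29


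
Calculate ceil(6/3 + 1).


3


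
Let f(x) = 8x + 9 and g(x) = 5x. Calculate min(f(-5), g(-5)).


-31


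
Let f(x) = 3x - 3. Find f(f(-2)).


f(-2) = -9
f(-9) = -30

-30


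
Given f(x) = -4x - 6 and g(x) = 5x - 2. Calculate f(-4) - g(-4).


f(-4) = 10
g(-4) = -22
Difference = 32

32


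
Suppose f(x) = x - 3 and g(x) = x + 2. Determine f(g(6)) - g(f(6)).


f(g(6)) = 5
g(f(6)) = 5
Difference = 0

0


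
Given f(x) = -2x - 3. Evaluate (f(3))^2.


f(3) = -9
(-9)^2 = 81

81


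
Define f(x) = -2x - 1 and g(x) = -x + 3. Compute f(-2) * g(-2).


f(-2) = 3
g(-2) = 5
Product = 15

15


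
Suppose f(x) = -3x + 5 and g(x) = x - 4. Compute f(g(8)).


g(8) = 4
f(4) = -7

-7


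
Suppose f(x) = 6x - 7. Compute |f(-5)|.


f(-5) = -37
|-37| = 37

37


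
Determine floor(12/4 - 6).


-3


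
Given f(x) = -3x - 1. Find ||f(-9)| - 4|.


f(-9) = 26
|26| = 26
|26 - 4| = 22

22


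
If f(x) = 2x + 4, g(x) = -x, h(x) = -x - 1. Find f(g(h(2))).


h(2) = -3
g(-3) = 3
f(3) = 10

10


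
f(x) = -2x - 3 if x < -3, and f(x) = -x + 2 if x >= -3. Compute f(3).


3 satisfies x >= -3
f(3) = -1

-1


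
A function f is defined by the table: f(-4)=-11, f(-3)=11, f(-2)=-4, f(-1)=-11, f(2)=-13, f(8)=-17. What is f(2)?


Reading from the table at x = 2

-13


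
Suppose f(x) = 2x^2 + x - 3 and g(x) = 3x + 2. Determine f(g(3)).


250


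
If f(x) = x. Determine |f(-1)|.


f(-1) = -1
|-1| = 1

1


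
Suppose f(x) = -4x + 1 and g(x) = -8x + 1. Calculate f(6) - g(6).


f(6) = -23
g(6) = -47
Difference = 24

24


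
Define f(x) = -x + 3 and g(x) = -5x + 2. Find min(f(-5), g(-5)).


8


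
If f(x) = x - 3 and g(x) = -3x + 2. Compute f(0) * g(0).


f(0) = -3
g(0) = 2
Product = -6

-6


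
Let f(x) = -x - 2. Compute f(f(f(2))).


f(2) = -4
f(-4) = 2
f(2) = -4

-4


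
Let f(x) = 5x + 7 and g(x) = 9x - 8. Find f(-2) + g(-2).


f(-2) = -3
g(-2) = -26
Sum = -29

-29


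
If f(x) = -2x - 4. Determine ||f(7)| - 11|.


f(7) = -18
|-18| = 18
|18 - 11| = 7

7


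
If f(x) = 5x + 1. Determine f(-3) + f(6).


f(-3) = -14
f(6) = 31
Sum = 17

17


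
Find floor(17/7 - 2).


17/7 = 2.4286
2.4286 - 2 = 0.4286
floor(0.4286) = 0

0


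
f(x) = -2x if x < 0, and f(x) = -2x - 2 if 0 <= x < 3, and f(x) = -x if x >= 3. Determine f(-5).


-5 satisfies x < 0
f(-5) = 10

10


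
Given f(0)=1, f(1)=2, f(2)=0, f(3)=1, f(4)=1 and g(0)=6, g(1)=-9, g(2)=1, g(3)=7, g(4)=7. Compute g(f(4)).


f(4) = 1
g(1) = -9

-9


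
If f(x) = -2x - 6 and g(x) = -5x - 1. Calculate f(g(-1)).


g(-1) = 4
f(4) = -14

-14


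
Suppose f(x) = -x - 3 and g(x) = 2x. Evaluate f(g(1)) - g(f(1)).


f(g(1)) = -5
g(f(1)) = -8
Difference = 3

3


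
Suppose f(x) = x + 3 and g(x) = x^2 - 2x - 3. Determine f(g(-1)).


g(-1) = 0
f(0) = 3

3


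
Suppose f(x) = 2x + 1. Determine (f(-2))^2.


9


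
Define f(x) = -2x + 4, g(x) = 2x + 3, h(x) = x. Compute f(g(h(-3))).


h(-3) = -3
g(-3) = -3
f(-3) = 10

10


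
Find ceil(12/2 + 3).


12/2 = 6
6 + 3 = 9
ceil(9) = 9

9


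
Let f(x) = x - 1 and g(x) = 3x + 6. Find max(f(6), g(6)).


f(6) = 5
g(6) = 24
max = 24

24


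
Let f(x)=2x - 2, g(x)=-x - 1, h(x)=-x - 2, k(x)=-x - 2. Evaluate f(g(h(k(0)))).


k(0) = -2
h(-2) = 0
g(0) = -1
f(-1) = -4

-4


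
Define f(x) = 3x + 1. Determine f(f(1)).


f(1) = 4
f(4) = 13

13


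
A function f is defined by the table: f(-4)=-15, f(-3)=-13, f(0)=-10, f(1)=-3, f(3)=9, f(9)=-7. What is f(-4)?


Reading from the table at x = -4

-15


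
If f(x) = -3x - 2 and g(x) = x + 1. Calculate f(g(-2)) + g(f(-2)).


f(g(-2)) = 1
g(f(-2)) = 5
Sum = 6

6


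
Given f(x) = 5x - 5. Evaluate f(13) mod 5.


f(13) = 60
60 mod 5 = 0

0


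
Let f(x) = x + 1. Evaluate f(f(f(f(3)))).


f(3) = 4
f(4) = 5
f(5) = 6
f(6) = 7

7


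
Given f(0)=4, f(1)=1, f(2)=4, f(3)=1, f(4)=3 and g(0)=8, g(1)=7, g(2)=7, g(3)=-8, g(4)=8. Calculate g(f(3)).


f(3) = 1
g(1) = 7

7


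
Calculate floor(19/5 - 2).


19/5 = 3.8
3.8 - 2 = 1.8
floor(1.8) = 1

1


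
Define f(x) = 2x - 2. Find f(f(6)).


18


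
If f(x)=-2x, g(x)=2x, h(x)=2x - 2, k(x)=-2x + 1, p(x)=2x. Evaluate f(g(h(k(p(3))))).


p(3) = 6
k(6) = -11
h(-11) = -24
g(-24) = -48
f(-48) = 96

96


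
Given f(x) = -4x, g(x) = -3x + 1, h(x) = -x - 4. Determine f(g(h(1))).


h(1) = -5
g(-5) = 16
f(16) = -64

-64


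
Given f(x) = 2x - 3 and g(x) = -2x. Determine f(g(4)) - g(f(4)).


-9


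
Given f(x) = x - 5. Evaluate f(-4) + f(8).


f(-4) = -9
f(8) = 3
Sum = -6

-6


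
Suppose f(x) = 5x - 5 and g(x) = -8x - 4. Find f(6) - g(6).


f(6) = 25
g(6) = -52
Difference = 77

77


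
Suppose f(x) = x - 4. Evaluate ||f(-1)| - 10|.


f(-1) = -5
|-5| = 5
|5 - 10| = 5

5


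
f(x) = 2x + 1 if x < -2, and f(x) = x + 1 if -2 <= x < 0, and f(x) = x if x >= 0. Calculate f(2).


2 satisfies x >= 0
f(2) = 2

2


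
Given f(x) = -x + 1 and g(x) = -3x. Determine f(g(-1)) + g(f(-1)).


-8


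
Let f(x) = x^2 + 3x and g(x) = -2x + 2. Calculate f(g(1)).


g(1) = 0
f(0) = 1*(0)^2 + 3*(0) = 0

0


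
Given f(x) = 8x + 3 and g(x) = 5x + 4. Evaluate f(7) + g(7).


f(7) = 59
g(7) = 39
Sum = 98

98


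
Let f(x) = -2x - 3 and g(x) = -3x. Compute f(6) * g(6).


f(6) = -15
g(6) = -18
Product = 270

270


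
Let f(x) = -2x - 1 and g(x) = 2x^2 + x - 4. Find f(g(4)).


g(4) = 32
f(32) = -65

-65


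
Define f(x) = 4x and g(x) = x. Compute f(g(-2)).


g(-2) = -2
f(-2) = -8

-8


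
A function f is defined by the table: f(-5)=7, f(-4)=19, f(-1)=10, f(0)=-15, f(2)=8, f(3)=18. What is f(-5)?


Reading from the table at x = -5

7


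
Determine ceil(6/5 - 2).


6/5 = 1.2
1.2 - 2 = -0.8
ceil(-0.8) = 0

0


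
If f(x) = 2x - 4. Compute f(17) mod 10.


f(17) = 30
30 mod 10 = 0

0


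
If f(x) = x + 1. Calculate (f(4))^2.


f(4) = 5
(5)^2 = 25

25


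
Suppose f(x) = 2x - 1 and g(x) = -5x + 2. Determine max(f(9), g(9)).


f(9) = 17
g(9) = -43
max = 17

17


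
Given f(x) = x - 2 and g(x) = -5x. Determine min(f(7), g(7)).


f(7) = 5
g(7) = -35
min = -35

-35


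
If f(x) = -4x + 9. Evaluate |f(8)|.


f(8) = -23
|-23| = 23

23


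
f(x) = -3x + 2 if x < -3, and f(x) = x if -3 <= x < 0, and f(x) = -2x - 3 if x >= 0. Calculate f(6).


6 satisfies x >= 0
f(6) = -15

-15


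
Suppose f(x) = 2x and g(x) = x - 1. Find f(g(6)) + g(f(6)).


f(g(6)) = 10
g(f(6)) = 11
Sum = 21

21


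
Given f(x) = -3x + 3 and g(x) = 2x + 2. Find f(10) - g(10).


-49


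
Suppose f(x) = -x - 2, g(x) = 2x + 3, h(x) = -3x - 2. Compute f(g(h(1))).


h(1) = -5
g(-5) = -7
f(-7) = 5

5


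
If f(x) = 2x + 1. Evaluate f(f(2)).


f(2) = 5
f(5) = 11

11


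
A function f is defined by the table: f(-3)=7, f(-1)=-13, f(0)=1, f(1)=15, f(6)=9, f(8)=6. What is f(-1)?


Reading from the table at x = -1

-13


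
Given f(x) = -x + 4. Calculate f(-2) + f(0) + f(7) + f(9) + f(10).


f(-2) = 6
f(0) = 4
f(7) = -3
f(9) = -5
f(10) = -6
Sum = -4

-4


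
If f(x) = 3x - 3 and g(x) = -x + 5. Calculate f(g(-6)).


30


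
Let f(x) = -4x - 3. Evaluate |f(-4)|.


f(-4) = 13
|13| = 13

13


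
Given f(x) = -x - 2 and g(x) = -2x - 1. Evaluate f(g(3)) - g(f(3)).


-4


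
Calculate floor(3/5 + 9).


3/5 = 0.6
0.6 + 9 = 9.6
floor(9.6) = 9

9


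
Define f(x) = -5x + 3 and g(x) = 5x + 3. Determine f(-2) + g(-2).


f(-2) = 13
g(-2) = -7
Sum = 6

6


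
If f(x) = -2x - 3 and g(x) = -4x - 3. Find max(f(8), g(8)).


f(8) = -19
g(8) = -35
max = -19

-19


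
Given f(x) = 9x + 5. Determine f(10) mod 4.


f(10) = 95
95 mod 4 = 3

3


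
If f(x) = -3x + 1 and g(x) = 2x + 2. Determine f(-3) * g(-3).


f(-3) = 10
g(-3) = -4
Product = -40

-40


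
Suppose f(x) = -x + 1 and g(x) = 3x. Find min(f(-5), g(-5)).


f(-5) = 6
g(-5) = -15
min = -15

-15


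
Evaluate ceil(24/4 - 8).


24/4 = 6
6 - 8 = -2
ceil(-2) = -2

-2


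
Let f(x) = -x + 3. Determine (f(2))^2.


f(2) = 1
(1)^2 = 1

1


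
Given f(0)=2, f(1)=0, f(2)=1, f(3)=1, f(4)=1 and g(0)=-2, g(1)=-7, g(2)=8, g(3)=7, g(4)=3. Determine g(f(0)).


f(0) = 2
g(2) = 8

8


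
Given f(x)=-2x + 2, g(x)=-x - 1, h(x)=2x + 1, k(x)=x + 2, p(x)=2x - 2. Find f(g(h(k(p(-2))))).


p(-2) = -6
k(-6) = -4
h(-4) = -7
g(-7) = 6
f(6) = -10

-10


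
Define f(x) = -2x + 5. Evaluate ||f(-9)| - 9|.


f(-9) = 23
|23| = 23
|23 - 9| = 14

14


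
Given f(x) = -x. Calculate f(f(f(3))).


f(3) = -3
f(-3) = 3
f(3) = -3

-3


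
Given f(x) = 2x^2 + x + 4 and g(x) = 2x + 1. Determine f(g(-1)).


5


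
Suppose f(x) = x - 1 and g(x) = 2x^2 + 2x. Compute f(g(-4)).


23


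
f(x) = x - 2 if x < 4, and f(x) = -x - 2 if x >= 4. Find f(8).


-10


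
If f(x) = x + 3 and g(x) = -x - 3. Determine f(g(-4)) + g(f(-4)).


2


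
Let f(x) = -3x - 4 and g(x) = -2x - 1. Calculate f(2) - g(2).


f(2) = -10
g(2) = -5
Difference = -5

-5


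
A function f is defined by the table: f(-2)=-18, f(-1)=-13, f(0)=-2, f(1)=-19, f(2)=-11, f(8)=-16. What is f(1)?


Reading from the table at x = 1

-19


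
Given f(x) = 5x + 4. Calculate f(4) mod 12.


f(4) = 24
24 mod 12 = 0

0


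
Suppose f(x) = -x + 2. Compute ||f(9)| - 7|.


f(9) = -7
|-7| = 7
|7 - 7| = 0

0


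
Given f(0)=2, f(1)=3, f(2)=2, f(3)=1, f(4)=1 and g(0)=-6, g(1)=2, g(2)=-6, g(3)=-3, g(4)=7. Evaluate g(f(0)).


f(0) = 2
g(2) = -6

-6


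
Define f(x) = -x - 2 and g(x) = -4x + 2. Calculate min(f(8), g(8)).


f(8) = -10
g(8) = -30
min = -30

-30


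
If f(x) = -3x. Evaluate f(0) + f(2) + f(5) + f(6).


f(0) = 0
f(2) = -6
f(5) = -15
f(6) = -18
Sum = -39

-39


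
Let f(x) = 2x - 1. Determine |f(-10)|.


f(-10) = -21
|-21| = 21

21


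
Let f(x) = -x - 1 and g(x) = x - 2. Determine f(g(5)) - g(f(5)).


f(g(5)) = -4
g(f(5)) = -8
Difference = 4

4


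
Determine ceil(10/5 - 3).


10/5 = 2
2 - 3 = -1
ceil(-1) = -1

-1


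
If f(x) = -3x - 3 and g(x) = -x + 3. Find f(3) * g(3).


0


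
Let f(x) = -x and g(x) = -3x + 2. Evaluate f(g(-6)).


g(-6) = 20
f(20) = -20

-20


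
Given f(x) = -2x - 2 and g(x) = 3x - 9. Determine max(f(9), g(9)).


f(9) = -20
g(9) = 18
max = 18

18


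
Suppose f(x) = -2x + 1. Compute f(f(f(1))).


f(1) = -1
f(-1) = 3
f(3) = -5

-5


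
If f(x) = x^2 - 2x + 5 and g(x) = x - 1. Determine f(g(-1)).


g(-1) = -2
f(-2) = 1*(-2)^2 - 2*(-2) + 5 = 13

13


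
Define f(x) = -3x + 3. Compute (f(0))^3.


f(0) = 3
(3)^3 = 27

27


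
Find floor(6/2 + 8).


11


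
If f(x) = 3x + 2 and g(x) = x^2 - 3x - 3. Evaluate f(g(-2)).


23


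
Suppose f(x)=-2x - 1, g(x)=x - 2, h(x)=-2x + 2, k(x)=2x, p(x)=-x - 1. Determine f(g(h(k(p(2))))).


p(2) = -3
k(-3) = -6
h(-6) = 14
g(14) = 12
f(12) = -25

-25


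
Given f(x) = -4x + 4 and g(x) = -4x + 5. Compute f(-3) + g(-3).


f(-3) = 16
g(-3) = 17
Sum = 33

33


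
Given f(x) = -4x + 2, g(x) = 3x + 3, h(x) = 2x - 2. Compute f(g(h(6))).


h(6) = 10
g(10) = 33
f(33) = -130

-130


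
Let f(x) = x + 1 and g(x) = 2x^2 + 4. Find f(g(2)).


g(2) = 12
f(12) = 13

13


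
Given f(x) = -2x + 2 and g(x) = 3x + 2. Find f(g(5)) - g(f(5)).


f(g(5)) = -32
g(f(5)) = -22
Difference = -10

-10


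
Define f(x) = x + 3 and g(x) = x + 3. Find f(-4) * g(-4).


1


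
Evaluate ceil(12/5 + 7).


10


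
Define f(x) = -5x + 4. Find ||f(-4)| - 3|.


f(-4) = 24
|24| = 24
|24 - 3| = 21

21


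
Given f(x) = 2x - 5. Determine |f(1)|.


f(1) = -3
|-3| = 3

3


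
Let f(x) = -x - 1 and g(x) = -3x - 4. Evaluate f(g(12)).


39


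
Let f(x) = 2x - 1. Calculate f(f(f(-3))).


f(-3) = -7
f(-7) = -15
f(-15) = -31

-31


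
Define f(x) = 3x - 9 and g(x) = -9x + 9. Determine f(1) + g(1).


f(1) = -6
g(1) = 0
Sum = -6

-6


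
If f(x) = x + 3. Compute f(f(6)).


f(6) = 9
f(9) = 12

12


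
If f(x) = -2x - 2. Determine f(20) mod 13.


f(20) = -42
-42 mod 13 = 10

10


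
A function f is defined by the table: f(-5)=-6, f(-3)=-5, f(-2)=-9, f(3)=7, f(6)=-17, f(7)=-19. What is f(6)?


Reading from the table at x = 6

-17


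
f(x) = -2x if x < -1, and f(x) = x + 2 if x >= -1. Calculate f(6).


8


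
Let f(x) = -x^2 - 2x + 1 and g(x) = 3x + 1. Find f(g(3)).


g(3) = 10
f(10) = (-1)*(10)^2 - 2*(10) + 1 = -119

-119


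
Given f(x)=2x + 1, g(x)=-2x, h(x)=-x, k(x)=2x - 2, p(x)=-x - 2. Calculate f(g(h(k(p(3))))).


p(3) = -5
k(-5) = -12
h(-12) = 12
g(12) = -24
f(-24) = -47

-47


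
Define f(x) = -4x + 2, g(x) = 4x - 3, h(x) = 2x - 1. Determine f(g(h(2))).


-34


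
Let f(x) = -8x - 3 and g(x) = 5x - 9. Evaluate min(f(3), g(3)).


f(3) = -27
g(3) = 6
min = -27

-27


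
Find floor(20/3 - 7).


20/3 = 6.6667
6.6667 - 7 = -0.3333
floor(-0.3333) = -1

-1


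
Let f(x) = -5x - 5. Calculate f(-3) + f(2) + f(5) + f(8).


-80


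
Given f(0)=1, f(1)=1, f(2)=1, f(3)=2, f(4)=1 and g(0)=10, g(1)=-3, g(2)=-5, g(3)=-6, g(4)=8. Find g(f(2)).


f(2) = 1
g(1) = -3

-3


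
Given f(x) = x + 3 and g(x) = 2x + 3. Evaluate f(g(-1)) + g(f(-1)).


11


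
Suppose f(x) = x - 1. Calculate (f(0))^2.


f(0) = -1
(-1)^2 = 1

1


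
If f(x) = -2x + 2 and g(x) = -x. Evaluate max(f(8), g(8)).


f(8) = -14
g(8) = -8
max = -8

-8


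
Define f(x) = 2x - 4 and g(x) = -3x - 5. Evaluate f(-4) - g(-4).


f(-4) = -12
g(-4) = 7
Difference = -19

-19


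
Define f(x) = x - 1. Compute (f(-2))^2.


9


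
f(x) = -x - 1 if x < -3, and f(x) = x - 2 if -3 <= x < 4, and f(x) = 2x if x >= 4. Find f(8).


8 satisfies x >= 4
f(8) = 16

16


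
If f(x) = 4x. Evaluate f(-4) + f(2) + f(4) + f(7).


36


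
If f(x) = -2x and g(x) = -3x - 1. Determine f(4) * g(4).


f(4) = -8
g(4) = -13
Product = 104

104


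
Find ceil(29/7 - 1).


29/7 = 4.1429
4.1429 - 1 = 3.1429
ceil(3.1429) = 4

4


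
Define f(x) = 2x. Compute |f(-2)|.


f(-2) = -4
|-4| = 4

4


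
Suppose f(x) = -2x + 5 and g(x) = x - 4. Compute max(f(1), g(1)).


f(1) = 3
g(1) = -3
max = 3

3


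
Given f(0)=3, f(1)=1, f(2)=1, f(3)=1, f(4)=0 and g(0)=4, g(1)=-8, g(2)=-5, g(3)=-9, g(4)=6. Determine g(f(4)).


f(4) = 0
g(0) = 4

4


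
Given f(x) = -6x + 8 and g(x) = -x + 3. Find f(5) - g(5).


f(5) = -22
g(5) = -2
Difference = -20

-20


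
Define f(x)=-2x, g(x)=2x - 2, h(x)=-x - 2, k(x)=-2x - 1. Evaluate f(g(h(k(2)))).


k(2) = -5
h(-5) = 3
g(3) = 4
f(4) = -8

-8


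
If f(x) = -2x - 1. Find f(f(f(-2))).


f(-2) = 3
f(3) = -7
f(-7) = 13

13


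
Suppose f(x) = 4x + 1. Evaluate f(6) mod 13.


f(6) = 25
25 mod 13 = 12

12


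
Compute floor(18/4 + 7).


18/4 = 4.5
4.5 + 7 = 11.5
floor(11.5) = 11

11


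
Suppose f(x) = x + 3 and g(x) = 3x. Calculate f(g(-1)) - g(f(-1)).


f(g(-1)) = 0
g(f(-1)) = 6
Difference = -6

-6


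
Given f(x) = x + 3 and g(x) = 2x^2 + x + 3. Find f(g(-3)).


g(-3) = 18
f(18) = 21

21


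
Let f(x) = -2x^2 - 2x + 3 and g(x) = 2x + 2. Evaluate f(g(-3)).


g(-3) = -4
f(-4) = (-2)*(-4)^2 - 2*(-4) + 3 = -21

-21


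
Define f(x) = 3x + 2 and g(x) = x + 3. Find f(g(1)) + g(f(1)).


f(g(1)) = 14
g(f(1)) = 8
Sum = 22

22


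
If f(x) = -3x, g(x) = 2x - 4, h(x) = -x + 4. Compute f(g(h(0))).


h(0) = 4
g(4) = 4
f(4) = -12

-12


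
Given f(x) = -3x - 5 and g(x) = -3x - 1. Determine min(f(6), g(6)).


f(6) = -23
g(6) = -19
min = -23

-23


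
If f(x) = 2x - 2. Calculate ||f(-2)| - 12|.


6


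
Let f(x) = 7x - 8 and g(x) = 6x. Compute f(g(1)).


g(1) = 6
f(6) = 34

34


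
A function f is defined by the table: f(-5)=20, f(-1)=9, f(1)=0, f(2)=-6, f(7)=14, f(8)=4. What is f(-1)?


Reading from the table at x = -1

9


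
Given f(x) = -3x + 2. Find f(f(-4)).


f(-4) = 14
f(14) = -40

-40


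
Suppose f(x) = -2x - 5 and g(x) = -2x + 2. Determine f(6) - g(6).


f(6) = -17
g(6) = -10
Difference = -7

-7


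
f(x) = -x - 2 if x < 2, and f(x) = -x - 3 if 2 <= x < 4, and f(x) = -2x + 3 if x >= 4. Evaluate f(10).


10 satisfies x >= 4
f(10) = -17

-17


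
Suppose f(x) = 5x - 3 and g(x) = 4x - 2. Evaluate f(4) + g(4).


f(4) = 17
g(4) = 14
Sum = 31

31


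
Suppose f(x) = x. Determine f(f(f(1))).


f(1) = 1
f(1) = 1
f(1) = 1

1


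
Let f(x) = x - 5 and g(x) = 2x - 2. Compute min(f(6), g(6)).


f(6) = 1
g(6) = 10
min = 1

1


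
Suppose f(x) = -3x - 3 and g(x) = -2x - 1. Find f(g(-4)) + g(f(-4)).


f(g(-4)) = -24
g(f(-4)) = -19
Sum = -43

-43


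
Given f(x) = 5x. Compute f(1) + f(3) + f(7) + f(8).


f(1) = 5
f(3) = 15
f(7) = 35
f(8) = 40
Sum = 95

95


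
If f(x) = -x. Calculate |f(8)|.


f(8) = -8
|-8| = 8

8


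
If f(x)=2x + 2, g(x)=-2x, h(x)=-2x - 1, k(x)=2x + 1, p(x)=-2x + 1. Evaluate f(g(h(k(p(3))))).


-66


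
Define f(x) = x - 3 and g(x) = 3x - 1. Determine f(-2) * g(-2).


35


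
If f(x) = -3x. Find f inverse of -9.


Solve -3x = -9
x = (-9) / (-3) = 3

3


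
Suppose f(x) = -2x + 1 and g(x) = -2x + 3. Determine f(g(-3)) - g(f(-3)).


f(g(-3)) = -17
g(f(-3)) = -11
Difference = -6

-6


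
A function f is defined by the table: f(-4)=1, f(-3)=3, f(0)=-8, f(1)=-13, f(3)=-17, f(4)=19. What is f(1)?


Reading from the table at x = 1

-13


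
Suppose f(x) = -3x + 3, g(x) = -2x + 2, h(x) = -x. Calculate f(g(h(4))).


h(4) = -4
g(-4) = 10
f(10) = -27

-27


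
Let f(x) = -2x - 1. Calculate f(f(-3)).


f(-3) = 5
f(5) = -11

-11


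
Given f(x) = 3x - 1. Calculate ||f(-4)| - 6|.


f(-4) = -13
|-13| = 13
|13 - 6| = 7

7


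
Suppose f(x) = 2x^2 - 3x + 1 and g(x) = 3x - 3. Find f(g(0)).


g(0) = -3
f(-3) = 2*(-3)^2 - 3*(-3) + 1 = 28

28


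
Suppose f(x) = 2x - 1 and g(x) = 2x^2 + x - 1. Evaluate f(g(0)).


g(0) = -1
f(-1) = -3

-3


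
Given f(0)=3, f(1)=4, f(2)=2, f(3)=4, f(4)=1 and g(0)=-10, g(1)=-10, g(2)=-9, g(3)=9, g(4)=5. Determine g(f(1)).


f(1) = 4
g(4) = 5

5


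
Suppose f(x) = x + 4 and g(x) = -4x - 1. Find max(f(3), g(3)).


f(3) = 7
g(3) = -13
max = 7

7


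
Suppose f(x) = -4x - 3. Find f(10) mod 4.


f(10) = -43
-43 mod 4 = 1

1


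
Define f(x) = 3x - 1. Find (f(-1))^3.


f(-1) = -4
(-4)^3 = -64

-64


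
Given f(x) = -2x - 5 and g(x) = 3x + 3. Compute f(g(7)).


-53


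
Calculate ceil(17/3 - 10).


17/3 = 5.6667
5.6667 - 10 = -4.3333
ceil(-4.3333) = -4

-4


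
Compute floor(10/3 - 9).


10/3 = 3.3333
3.3333 - 9 = -5.6667
floor(-5.6667) = -6

-6


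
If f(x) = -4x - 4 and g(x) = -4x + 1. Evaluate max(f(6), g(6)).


f(6) = -28
g(6) = -23
max = -23

-23


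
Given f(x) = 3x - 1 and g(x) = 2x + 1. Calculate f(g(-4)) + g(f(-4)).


f(g(-4)) = -22
g(f(-4)) = -25
Sum = -47

-47


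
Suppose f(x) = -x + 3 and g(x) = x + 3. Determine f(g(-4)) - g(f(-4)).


f(g(-4)) = 4
g(f(-4)) = 10
Difference = -6

-6


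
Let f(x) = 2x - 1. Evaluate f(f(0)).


-3


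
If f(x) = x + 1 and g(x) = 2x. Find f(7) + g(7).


22


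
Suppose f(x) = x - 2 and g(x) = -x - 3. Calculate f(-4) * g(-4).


-6


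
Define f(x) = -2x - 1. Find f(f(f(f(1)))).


21


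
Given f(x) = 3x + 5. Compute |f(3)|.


f(3) = 14
|14| = 14

14


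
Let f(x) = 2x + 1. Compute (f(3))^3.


343


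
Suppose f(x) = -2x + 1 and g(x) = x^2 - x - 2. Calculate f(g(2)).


1


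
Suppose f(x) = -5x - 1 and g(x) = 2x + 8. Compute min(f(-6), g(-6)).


f(-6) = 29
g(-6) = -4
min = -4

-4


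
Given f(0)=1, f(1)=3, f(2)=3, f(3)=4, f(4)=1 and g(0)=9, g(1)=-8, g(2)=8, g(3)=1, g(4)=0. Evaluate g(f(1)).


f(1) = 3
g(3) = 1

1


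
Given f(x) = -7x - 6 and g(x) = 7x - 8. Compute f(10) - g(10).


f(10) = -76
g(10) = 62
Difference = -138

-138


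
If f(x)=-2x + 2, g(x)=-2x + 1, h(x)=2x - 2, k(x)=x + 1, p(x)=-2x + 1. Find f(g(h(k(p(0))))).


p(0) = 1
k(1) = 2
h(2) = 2
g(2) = -3
f(-3) = 8

8


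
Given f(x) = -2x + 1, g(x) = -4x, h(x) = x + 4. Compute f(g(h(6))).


h(6) = 10
g(10) = -40
f(-40) = 81

81


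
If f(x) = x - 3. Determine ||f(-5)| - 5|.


f(-5) = -8
|-8| = 8
|8 - 5| = 3

3


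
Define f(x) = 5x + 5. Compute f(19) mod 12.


f(19) = 100
100 mod 12 = 4

4


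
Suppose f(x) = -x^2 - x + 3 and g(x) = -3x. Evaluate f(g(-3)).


g(-3) = 9
f(9) = (-1)*(9)^2 - 1*(9) + 3 = -87

-87


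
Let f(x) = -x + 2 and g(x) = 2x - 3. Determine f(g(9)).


g(9) = 15
f(15) = -13

-13


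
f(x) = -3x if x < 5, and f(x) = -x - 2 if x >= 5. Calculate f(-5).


-5 satisfies x < 5
f(-5) = 15

15


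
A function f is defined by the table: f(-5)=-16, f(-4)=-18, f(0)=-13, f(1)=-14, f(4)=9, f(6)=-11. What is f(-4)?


Reading from the table at x = -4

-18


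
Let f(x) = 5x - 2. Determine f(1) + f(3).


f(1) = 3
f(3) = 13
Sum = 16

16


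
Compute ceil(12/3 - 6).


-2


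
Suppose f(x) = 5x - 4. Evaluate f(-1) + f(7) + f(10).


f(-1) = -9
f(7) = 31
f(10) = 46
Sum = 68

68


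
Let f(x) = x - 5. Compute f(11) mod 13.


f(11) = 6
6 mod 13 = 6

6


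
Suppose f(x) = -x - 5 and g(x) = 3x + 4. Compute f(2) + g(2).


f(2) = -7
g(2) = 10
Sum = 3

3


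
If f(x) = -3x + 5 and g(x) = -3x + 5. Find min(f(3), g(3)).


f(3) = -4
g(3) = -4
min = -4

-4


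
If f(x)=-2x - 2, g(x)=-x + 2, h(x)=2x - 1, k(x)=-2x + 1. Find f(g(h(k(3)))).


k(3) = -5
h(-5) = -11
g(-11) = 13
f(13) = -28

-28


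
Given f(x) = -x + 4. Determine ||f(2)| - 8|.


6


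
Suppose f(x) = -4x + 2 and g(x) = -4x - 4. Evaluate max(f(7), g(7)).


-26


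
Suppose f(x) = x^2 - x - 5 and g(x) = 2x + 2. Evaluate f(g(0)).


g(0) = 2
f(2) = 1*(2)^2 - 1*(2) - 5 = -3

-3


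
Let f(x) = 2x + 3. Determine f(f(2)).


f(2) = 7
f(7) = 17

17


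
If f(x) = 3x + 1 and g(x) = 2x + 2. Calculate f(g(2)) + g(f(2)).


35


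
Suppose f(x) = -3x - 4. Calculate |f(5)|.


f(5) = -19
|-19| = 19

19


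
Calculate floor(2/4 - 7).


2/4 = 0.5
0.5 - 7 = -6.5
floor(-6.5) = -7

-7


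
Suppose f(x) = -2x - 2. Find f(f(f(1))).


f(1) = -4
f(-4) = 6
f(6) = -14

-14


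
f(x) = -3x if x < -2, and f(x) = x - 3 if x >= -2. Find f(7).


4


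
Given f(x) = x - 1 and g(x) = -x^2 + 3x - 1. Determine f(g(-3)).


-20


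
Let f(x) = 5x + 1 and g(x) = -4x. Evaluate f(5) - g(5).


f(5) = 26
g(5) = -20
Difference = 46

46


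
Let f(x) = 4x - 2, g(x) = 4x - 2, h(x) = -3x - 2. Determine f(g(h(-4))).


h(-4) = 10
g(10) = 38
f(38) = 150

150


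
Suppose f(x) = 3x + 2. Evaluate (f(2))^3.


f(2) = 8
(8)^3 = 512

512


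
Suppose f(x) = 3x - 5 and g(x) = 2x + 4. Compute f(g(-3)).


-11


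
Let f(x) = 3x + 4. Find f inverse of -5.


Solve 3x + 4 = -5
x = (-5 - 4) / 3 = -3

-3


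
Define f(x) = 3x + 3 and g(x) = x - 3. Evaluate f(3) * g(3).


f(3) = 12
g(3) = 0
Product = 0

0


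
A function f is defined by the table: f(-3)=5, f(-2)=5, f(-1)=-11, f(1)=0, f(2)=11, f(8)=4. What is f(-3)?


Reading from the table at x = -3

5


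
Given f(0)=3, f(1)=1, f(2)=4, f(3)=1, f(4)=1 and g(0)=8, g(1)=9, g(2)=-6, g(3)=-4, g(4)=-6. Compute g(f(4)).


9


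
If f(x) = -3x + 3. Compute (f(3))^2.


f(3) = -6
(-6)^2 = 36

36


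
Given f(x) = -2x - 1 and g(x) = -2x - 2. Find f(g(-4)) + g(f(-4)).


f(g(-4)) = -13
g(f(-4)) = -16
Sum = -29

-29


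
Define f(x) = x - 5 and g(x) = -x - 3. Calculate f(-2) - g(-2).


f(-2) = -7
g(-2) = -1
Difference = -6

-6


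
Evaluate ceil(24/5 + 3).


24/5 = 4.8
4.8 + 3 = 7.8
ceil(7.8) = 8

8


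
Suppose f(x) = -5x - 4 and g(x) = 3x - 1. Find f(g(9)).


g(9) = 26
f(26) = -134

-134


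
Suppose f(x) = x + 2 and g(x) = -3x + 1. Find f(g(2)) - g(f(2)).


f(g(2)) = -3
g(f(2)) = -11
Difference = 8

8


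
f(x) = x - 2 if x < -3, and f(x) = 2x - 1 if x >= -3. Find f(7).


7 satisfies x >= -3
f(7) = 13

13


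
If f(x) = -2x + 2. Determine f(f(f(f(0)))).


f(0) = 2
f(2) = -2
f(-2) = 6
f(6) = -10

-10


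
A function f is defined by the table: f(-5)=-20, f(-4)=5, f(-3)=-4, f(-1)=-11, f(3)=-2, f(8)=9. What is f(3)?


Reading from the table at x = 3

-2


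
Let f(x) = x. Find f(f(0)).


f(0) = 0
f(0) = 0

0


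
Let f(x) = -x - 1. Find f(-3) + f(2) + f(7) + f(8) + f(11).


f(-3) = 2
f(2) = -3
f(7) = -8
f(8) = -9
f(11) = -12
Sum = -30

-30


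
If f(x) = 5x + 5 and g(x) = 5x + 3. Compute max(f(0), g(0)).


f(0) = 5
g(0) = 3
max = 5

5


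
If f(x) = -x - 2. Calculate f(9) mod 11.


f(9) = -11
-11 mod 11 = 0

0


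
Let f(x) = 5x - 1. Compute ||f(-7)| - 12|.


f(-7) = -36
|-36| = 36
|36 - 12| = 24

24


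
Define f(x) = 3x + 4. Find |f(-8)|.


f(-8) = -20
|-20| = 20

20


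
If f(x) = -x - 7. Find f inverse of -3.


-4


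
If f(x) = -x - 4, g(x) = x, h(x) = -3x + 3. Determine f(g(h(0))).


h(0) = 3
g(3) = 3
f(3) = -7

-7


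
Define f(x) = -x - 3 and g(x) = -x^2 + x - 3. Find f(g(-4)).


g(-4) = -23
f(-23) = 20

20


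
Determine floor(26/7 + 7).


26/7 = 3.7143
3.7143 + 7 = 10.7143
floor(10.7143) = 10

10


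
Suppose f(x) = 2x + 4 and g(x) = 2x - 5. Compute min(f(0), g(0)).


f(0) = 4
g(0) = -5
min = -5

-5


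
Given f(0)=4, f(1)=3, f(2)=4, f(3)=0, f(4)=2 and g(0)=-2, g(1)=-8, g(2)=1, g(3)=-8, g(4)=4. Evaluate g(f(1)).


f(1) = 3
g(3) = -8

-8


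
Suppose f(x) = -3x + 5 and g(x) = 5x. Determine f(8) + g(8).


f(8) = -19
g(8) = 40
Sum = 21

21


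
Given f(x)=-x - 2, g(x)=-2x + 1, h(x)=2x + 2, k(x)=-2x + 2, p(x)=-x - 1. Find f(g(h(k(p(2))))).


p(2) = -3
k(-3) = 8
h(8) = 18
g(18) = -35
f(-35) = 33

33


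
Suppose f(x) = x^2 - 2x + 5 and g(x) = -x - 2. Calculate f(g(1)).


g(1) = -3
f(-3) = 1*(-3)^2 - 2*(-3) + 5 = 20

20


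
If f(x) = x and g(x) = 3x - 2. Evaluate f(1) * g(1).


f(1) = 1
g(1) = 1
Product = 1

1


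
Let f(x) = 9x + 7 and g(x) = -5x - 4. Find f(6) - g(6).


f(6) = 61
g(6) = -34
Difference = 95

95


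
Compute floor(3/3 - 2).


3/3 = 1
1 - 2 = -1
floor(-1) = -1

-1


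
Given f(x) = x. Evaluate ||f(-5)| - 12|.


f(-5) = -5
|-5| = 5
|5 - 12| = 7

7


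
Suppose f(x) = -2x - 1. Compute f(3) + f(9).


f(3) = -7
f(9) = -19
Sum = -26

-26


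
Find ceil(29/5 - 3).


29/5 = 5.8
5.8 - 3 = 2.8
ceil(2.8) = 3

3


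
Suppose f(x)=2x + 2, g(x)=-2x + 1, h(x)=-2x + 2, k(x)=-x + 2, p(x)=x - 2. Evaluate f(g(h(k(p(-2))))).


p(-2) = -4
k(-4) = 6
h(6) = -10
g(-10) = 21
f(21) = 44

44


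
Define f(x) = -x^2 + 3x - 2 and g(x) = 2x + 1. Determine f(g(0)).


g(0) = 1
f(1) = (-1)*(1)^2 + 3*(1) - 2 = 0

0


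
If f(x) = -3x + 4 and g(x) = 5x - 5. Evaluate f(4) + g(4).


f(4) = -8
g(4) = 15
Sum = 7

7


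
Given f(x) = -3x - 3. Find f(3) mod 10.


8


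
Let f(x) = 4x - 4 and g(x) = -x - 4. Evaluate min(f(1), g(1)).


f(1) = 0
g(1) = -5
min = -5

-5


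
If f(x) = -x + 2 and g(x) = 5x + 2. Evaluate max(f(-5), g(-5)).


f(-5) = 7
g(-5) = -23
max = 7

7


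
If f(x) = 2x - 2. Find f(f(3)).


f(3) = 4
f(4) = 6

6


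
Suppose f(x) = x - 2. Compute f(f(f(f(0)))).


f(0) = -2
f(-2) = -4
f(-4) = -6
f(-6) = -8

-8


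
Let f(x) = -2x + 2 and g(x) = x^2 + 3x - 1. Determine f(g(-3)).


g(-3) = -1
f(-1) = 4

4


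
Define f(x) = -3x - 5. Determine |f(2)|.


f(2) = -11
|-11| = 11

11


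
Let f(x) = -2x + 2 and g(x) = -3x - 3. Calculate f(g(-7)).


g(-7) = 18
f(18) = -34

-34


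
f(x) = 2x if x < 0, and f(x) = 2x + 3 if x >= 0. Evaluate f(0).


3


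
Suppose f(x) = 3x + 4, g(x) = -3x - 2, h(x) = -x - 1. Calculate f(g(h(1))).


h(1) = -2
g(-2) = 4
f(4) = 16

16


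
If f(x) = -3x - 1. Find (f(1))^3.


f(1) = -4
(-4)^3 = -64

-64


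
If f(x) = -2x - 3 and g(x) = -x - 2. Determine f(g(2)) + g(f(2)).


f(g(2)) = 5
g(f(2)) = 5
Sum = 10

10


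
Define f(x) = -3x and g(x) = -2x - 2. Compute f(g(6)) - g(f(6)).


8


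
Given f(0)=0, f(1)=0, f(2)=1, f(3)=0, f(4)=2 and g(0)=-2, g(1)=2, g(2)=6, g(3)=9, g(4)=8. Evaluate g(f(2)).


f(2) = 1
g(1) = 2

2


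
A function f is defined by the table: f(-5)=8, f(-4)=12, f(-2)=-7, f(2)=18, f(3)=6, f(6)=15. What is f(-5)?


Reading from the table at x = -5

8


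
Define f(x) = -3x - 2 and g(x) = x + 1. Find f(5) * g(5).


f(5) = -17
g(5) = 6
Product = -102

-102


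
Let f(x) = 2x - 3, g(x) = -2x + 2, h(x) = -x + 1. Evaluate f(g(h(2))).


h(2) = -1
g(-1) = 4
f(4) = 5

5


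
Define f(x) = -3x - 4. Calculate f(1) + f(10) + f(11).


f(1) = -7
f(10) = -34
f(11) = -37
Sum = -78

-78


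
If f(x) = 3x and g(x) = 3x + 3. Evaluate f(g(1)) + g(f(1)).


f(g(1)) = 18
g(f(1)) = 12
Sum = 30

30


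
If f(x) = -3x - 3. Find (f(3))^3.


-1728


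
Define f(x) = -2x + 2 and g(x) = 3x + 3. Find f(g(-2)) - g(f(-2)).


f(g(-2)) = 8
g(f(-2)) = 21
Difference = -13

-13


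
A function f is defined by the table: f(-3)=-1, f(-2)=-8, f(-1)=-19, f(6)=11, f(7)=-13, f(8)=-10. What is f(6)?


Reading from the table at x = 6

11


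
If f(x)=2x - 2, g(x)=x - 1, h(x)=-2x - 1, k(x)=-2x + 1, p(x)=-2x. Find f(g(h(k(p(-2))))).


22


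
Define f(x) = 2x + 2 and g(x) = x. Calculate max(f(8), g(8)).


18


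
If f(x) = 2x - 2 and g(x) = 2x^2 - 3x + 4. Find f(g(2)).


g(2) = 6
f(6) = 10

10


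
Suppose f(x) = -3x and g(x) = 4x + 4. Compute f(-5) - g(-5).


f(-5) = 15
g(-5) = -16
Difference = 31

31


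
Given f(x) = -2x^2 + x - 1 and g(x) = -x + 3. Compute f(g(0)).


-16


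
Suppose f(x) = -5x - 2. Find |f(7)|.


f(7) = -37
|-37| = 37

37


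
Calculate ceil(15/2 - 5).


3


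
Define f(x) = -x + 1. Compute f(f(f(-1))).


2


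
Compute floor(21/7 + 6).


21/7 = 3
3 + 6 = 9
floor(9) = 9

9


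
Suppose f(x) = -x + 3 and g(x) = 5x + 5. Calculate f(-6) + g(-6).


f(-6) = 9
g(-6) = -25
Sum = -16

-16


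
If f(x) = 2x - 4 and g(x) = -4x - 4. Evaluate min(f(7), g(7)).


f(7) = 10
g(7) = -32
min = -32

-32


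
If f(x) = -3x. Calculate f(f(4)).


f(4) = -12
f(-12) = 36

36


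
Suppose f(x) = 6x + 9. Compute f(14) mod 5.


f(14) = 93
93 mod 5 = 3

3


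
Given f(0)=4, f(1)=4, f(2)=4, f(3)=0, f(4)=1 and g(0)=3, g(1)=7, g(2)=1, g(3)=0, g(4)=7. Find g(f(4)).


f(4) = 1
g(1) = 7

7


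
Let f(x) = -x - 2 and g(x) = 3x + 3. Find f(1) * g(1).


f(1) = -3
g(1) = 6
Product = -18

-18


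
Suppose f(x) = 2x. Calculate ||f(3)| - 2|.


f(3) = 6
|6| = 6
|6 - 2| = 4

4


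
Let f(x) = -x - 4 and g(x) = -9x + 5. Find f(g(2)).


g(2) = -13
f(-13) = 9

9


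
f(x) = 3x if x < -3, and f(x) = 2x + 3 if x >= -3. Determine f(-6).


-6 satisfies x < -3
f(-6) = -18

-18


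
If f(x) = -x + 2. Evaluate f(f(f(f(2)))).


f(2) = 0
f(0) = 2
f(2) = 0
f(0) = 2

2


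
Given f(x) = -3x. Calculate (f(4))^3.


f(4) = -12
(-12)^3 = -1728

-1728


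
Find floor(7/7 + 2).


7/7 = 1
1 + 2 = 3
floor(3) = 3

3


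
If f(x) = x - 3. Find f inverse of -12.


Solve x - 3 = -12
x = (-12 + 3) / 1 = -9

-9


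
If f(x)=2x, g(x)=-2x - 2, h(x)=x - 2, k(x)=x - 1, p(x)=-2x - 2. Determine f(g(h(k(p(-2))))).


p(-2) = 2
k(2) = 1
h(1) = -1
g(-1) = 0
f(0) = 0

0


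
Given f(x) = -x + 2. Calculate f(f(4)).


f(4) = -2
f(-2) = 4

4


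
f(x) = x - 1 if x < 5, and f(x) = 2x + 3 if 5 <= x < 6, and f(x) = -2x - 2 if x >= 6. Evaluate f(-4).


-4 satisfies x < 5
f(-4) = -5

-5


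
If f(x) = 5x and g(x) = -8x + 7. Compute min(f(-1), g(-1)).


f(-1) = -5
g(-1) = 15
min = -5

-5


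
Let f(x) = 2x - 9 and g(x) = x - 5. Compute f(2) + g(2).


f(2) = -5
g(2) = -3
Sum = -8

-8


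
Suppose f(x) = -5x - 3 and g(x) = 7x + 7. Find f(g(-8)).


g(-8) = -49
f(-49) = 242

242


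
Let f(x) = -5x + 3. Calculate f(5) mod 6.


f(5) = -22
-22 mod 6 = 2

2


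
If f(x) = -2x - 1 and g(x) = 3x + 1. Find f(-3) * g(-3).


-40


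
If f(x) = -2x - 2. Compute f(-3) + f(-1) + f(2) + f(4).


-12


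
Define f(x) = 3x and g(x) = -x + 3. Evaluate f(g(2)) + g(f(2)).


f(g(2)) = 3
g(f(2)) = -3
Sum = 0

0


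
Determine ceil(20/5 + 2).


20/5 = 4
4 + 2 = 6
ceil(6) = 6

6


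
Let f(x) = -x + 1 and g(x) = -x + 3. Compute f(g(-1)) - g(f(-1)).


f(g(-1)) = -3
g(f(-1)) = 1
Difference = -4

-4


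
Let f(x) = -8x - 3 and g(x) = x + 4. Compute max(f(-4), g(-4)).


f(-4) = 29
g(-4) = 0
max = 29

29


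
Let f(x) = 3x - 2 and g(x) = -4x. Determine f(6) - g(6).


40


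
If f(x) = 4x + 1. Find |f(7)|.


f(7) = 29
|29| = 29

29


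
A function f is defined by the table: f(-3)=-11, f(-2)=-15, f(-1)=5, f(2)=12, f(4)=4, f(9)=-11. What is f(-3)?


-11


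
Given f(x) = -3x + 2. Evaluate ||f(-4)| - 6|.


f(-4) = 14
|14| = 14
|14 - 6| = 8

8


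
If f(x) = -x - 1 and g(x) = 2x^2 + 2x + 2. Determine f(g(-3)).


-15


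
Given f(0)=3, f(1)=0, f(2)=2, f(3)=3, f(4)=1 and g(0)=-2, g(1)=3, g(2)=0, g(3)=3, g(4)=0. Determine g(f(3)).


3


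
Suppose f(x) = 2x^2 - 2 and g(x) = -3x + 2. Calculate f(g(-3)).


g(-3) = 11
f(11) = 2*(11)^2 - 2 = 240

240


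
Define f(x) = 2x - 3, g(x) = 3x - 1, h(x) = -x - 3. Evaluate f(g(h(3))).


h(3) = -6
g(-6) = -19
f(-19) = -41

-41


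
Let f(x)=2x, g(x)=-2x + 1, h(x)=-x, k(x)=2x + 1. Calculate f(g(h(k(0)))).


k(0) = 1
h(1) = -1
g(-1) = 3
f(3) = 6

6


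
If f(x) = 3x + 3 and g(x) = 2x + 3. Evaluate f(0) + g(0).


f(0) = 3
g(0) = 3
Sum = 6

6


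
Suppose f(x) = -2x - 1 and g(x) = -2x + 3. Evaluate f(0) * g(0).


f(0) = -1
g(0) = 3
Product = -3

-3


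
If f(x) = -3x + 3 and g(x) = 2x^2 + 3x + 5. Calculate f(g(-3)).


g(-3) = 14
f(14) = -39

-39


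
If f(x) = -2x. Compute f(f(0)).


f(0) = 0
f(0) = 0

0


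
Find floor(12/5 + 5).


12/5 = 2.4
2.4 + 5 = 7.4
floor(7.4) = 7

7


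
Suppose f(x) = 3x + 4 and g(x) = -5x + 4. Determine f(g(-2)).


g(-2) = 14
f(14) = 46

46


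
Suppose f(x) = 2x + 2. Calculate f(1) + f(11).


f(1) = 4
f(11) = 24
Sum = 28

28


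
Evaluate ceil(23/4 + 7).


23/4 = 5.75
5.75 + 7 = 12.75
ceil(12.75) = 13

13


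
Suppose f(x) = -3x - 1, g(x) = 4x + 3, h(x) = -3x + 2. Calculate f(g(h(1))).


2
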